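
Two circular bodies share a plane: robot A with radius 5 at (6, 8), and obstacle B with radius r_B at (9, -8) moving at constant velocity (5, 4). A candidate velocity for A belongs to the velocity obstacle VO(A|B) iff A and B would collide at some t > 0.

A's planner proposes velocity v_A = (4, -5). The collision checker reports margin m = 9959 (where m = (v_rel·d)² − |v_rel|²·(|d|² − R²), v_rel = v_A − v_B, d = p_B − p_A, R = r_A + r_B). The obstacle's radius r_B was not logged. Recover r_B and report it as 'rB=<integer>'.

m = 9959
d = (3, -16);  v_rel = (-1, -9),  |v_rel|² = 82
v_rel×d = (-1)·(-16) − (-9)·(3) = 43
since m = R²·82 − 43²:  R² = (1849 + 9959) / 82 = 144
R = √144 = 12  ⇒  r_B = 12 − 5 = 7

rB=7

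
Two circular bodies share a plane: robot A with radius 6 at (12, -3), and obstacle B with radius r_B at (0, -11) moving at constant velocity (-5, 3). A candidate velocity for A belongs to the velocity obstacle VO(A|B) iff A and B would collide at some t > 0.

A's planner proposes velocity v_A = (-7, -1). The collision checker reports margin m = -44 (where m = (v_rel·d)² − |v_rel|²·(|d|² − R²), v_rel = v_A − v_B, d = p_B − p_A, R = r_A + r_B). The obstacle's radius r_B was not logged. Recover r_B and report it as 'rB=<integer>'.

m = -44
d = (-12, -8);  v_rel = (-2, -4),  |v_rel|² = 20
v_rel×d = (-2)·(-8) − (-4)·(-12) = -32
since m = R²·20 − (-32)²:  R² = (1024 + -44) / 20 = 49
R = √49 = 7  ⇒  r_B = 7 − 6 = 1

rB=1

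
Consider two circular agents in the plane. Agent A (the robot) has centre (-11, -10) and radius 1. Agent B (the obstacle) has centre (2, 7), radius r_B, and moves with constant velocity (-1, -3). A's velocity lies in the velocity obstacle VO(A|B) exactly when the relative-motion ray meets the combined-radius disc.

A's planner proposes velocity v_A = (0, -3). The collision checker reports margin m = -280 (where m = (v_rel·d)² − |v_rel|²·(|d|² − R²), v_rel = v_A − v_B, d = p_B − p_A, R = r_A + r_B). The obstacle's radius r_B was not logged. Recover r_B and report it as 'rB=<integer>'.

m = -280
d = (13, 17);  v_rel = (1, 0),  |v_rel|² = 1
v_rel×d = (1)·(17) − (0)·(13) = 17
since m = R²·1 − 17²:  R² = (289 + -280) / 1 = 9
R = √9 = 3  ⇒  r_B = 3 − 1 = 2

rB=2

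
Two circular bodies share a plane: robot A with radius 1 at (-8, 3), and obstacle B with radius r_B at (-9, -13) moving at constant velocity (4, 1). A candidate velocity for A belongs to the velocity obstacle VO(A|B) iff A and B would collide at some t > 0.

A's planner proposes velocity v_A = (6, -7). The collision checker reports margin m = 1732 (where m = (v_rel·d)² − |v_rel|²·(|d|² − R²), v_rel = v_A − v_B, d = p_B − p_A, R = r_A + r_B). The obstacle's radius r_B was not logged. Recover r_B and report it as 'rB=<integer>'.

m = 1732
d = (-1, -16);  v_rel = (2, -8),  |v_rel|² = 68
v_rel×d = (2)·(-16) − (-8)·(-1) = -40
since m = R²·68 − (-40)²:  R² = (1600 + 1732) / 68 = 49
R = √49 = 7  ⇒  r_B = 7 − 1 = 6

rB=6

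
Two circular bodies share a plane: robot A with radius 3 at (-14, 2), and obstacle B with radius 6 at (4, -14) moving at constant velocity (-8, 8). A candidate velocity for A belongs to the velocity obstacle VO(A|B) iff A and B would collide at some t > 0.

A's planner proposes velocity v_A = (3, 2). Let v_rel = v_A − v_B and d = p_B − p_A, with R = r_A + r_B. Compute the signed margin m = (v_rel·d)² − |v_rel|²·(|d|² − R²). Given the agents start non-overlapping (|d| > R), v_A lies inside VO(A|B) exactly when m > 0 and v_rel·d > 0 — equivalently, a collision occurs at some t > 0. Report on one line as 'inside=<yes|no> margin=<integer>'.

d = (18, -16),  |d|² = 580;  R = 3+6 = 9,  c = 580−9² = 499
v_rel = (11, -6),  |v_rel|² = 157;  v_rel·d = (11)·(18) + (-6)·(-16) = 294
157·t² − 588·t + 499 = 0  ⇒  m = 294² − 157·499 = 8093
m = 8093 > 0,  v_rel·d = 294 > 0  ⇒  inside

inside=yes margin=8093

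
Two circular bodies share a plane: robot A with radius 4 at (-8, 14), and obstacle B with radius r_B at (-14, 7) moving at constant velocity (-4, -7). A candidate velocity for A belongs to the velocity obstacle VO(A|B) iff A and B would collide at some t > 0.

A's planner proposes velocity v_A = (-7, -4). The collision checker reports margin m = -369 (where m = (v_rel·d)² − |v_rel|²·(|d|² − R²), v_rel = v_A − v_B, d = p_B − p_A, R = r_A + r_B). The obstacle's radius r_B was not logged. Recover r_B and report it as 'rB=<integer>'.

m = -369
d = (-6, -7);  v_rel = (-3, 3),  |v_rel|² = 18
v_rel×d = (-3)·(-7) − (3)·(-6) = 39
since m = R²·18 − 39²:  R² = (1521 + -369) / 18 = 64
R = √64 = 8  ⇒  r_B = 8 − 4 = 4

rB=4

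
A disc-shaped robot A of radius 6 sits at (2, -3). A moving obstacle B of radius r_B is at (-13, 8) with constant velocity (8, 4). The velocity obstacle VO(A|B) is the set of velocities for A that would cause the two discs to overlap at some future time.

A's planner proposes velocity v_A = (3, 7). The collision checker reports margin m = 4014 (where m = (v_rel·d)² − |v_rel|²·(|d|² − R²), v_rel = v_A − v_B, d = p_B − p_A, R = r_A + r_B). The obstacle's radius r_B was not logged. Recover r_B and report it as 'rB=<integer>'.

m = 4014
d = (-15, 11);  v_rel = (-5, 3),  |v_rel|² = 34
v_rel×d = (-5)·(11) − (3)·(-15) = -10
since m = R²·34 − (-10)²:  R² = (100 + 4014) / 34 = 121
R = √121 = 11  ⇒  r_B = 11 − 6 = 5

rB=5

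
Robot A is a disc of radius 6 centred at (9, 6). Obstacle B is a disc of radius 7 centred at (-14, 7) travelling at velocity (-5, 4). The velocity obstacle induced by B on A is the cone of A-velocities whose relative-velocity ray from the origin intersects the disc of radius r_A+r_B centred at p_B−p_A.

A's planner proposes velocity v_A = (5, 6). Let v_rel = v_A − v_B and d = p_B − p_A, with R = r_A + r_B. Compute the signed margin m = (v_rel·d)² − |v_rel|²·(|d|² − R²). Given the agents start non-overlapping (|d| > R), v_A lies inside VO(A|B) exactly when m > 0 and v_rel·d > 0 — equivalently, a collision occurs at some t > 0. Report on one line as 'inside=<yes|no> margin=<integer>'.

d = (-23, 1),  |d|² = 530;  R = 6+7 = 13,  c = 530−13² = 361
v_rel = (10, 2),  |v_rel|² = 104;  v_rel·d = (10)·(-23) + (2)·(1) = -228
104·t² + 456·t + 361 = 0  ⇒  m = (-228)² − 104·361 = 14440
m = 14440 > 0,  v_rel·d = -228 < 0  ⇒  outside

inside=no margin=14440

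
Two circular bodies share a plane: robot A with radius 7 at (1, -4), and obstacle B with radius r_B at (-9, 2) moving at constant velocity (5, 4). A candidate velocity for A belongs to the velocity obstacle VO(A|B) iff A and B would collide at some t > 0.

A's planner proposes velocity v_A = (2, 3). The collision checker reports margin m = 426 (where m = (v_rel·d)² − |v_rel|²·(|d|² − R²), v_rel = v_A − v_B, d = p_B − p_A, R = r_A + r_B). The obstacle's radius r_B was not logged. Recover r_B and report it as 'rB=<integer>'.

m = 426
d = (-10, 6);  v_rel = (-3, -1),  |v_rel|² = 10
v_rel×d = (-3)·(6) − (-1)·(-10) = -28
since m = R²·10 − (-28)²:  R² = (784 + 426) / 10 = 121
R = √121 = 11  ⇒  r_B = 11 − 7 = 4

rB=4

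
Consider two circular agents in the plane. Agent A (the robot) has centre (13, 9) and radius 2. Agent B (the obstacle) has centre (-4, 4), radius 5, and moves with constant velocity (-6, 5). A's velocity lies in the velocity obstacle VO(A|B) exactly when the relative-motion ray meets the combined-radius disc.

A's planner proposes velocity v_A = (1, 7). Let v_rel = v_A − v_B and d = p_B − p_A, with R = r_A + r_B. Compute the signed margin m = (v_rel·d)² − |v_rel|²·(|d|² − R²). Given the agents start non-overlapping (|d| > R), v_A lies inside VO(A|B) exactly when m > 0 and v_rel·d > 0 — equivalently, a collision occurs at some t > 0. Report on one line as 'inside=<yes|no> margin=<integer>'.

d = (-17, -5),  |d|² = 314;  R = 2+5 = 7,  c = 314−7² = 265
v_rel = (7, 2),  |v_rel|² = 53;  v_rel·d = (7)·(-17) + (2)·(-5) = -129
53·t² + 258·t + 265 = 0  ⇒  m = (-129)² − 53·265 = 2596
m = 2596 > 0,  v_rel·d = -129 < 0  ⇒  outside

inside=no margin=2596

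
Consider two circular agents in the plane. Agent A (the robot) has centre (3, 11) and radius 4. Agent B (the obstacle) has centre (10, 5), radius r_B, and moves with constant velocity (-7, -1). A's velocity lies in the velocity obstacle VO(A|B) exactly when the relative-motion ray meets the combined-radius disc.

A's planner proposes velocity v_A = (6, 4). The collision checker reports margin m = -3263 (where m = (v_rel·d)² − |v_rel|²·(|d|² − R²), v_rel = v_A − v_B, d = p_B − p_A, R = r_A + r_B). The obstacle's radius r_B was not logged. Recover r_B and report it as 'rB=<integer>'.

m = -3263
d = (7, -6);  v_rel = (13, 5),  |v_rel|² = 194
v_rel×d = (13)·(-6) − (5)·(7) = -113
since m = R²·194 − (-113)²:  R² = (12769 + -3263) / 194 = 49
R = √49 = 7  ⇒  r_B = 7 − 4 = 3

rB=3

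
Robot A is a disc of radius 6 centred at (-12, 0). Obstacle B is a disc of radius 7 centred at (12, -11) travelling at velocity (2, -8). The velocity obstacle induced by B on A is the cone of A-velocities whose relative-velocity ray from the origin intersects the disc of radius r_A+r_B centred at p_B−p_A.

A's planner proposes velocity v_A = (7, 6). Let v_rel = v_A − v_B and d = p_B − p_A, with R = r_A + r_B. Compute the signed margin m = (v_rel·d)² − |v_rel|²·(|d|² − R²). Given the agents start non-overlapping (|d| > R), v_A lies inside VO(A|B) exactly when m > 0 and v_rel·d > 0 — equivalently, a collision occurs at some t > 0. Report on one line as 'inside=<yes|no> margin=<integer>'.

d = (24, -11),  |d|² = 697;  R = 6+7 = 13,  c = 697−13² = 528
v_rel = (5, 14),  |v_rel|² = 221;  v_rel·d = (5)·(24) + (14)·(-11) = -34
221·t² + 68·t + 528 = 0  ⇒  m = (-34)² − 221·528 = -115532
m = -115532 < 0,  v_rel·d = -34 < 0  ⇒  outside

inside=no margin=-115532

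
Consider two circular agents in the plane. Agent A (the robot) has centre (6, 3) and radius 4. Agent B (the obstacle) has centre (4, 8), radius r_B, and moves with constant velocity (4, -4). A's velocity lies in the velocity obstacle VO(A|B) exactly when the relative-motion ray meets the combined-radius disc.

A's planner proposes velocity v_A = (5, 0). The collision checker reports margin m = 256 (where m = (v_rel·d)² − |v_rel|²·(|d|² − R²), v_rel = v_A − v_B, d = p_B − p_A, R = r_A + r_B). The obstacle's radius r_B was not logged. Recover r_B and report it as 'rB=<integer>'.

m = 256
d = (-2, 5);  v_rel = (1, 4),  |v_rel|² = 17
v_rel×d = (1)·(5) − (4)·(-2) = 13
since m = R²·17 − 13²:  R² = (169 + 256) / 17 = 25
R = √25 = 5  ⇒  r_B = 5 − 4 = 1

rB=1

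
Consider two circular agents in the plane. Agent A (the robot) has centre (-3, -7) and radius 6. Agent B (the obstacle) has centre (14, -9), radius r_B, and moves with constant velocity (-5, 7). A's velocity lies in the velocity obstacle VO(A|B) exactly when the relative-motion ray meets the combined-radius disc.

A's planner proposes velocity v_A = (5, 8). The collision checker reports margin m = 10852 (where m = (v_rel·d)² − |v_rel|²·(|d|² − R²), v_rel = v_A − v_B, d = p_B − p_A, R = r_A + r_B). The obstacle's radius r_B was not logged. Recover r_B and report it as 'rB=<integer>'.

m = 10852
d = (17, -2);  v_rel = (10, 1),  |v_rel|² = 101
v_rel×d = (10)·(-2) − (1)·(17) = -37
since m = R²·101 − (-37)²:  R² = (1369 + 10852) / 101 = 121
R = √121 = 11  ⇒  r_B = 11 − 6 = 5

rB=5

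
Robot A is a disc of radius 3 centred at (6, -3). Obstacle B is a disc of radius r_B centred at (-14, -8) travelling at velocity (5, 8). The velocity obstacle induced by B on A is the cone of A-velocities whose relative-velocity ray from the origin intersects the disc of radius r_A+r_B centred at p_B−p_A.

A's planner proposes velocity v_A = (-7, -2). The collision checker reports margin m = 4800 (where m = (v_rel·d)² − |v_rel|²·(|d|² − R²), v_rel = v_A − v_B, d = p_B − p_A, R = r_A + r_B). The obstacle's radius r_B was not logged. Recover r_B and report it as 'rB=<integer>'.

m = 4800
d = (-20, -5);  v_rel = (-12, -10),  |v_rel|² = 244
v_rel×d = (-12)·(-5) − (-10)·(-20) = -140
since m = R²·244 − (-140)²:  R² = (19600 + 4800) / 244 = 100
R = √100 = 10  ⇒  r_B = 10 − 3 = 7

rB=7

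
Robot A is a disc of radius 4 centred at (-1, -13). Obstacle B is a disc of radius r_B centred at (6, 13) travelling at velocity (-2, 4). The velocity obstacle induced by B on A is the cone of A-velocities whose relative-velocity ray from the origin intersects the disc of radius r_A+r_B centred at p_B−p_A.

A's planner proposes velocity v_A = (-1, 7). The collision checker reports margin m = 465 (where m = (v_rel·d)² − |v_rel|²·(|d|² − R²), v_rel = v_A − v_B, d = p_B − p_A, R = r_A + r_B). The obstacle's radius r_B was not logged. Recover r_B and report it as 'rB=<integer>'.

m = 465
d = (7, 26);  v_rel = (1, 3),  |v_rel|² = 10
v_rel×d = (1)·(26) − (3)·(7) = 5
since m = R²·10 − 5²:  R² = (25 + 465) / 10 = 49
R = √49 = 7  ⇒  r_B = 7 − 4 = 3

rB=3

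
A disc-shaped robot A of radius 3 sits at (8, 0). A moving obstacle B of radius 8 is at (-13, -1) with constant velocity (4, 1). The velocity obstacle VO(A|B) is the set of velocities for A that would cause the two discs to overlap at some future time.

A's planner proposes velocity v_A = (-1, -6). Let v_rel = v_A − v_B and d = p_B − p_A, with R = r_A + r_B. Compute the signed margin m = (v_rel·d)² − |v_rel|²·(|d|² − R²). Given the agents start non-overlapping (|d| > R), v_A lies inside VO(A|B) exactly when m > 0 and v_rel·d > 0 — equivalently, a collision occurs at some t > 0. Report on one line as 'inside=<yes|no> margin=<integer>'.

d = (-21, -1),  |d|² = 442;  R = 3+8 = 11,  c = 442−11² = 321
v_rel = (-5, -7),  |v_rel|² = 74;  v_rel·d = (-5)·(-21) + (-7)·(-1) = 112
74·t² − 224·t + 321 = 0  ⇒  m = 112² − 74·321 = -11210
m = -11210 < 0,  v_rel·d = 112 > 0  ⇒  outside

inside=no margin=-11210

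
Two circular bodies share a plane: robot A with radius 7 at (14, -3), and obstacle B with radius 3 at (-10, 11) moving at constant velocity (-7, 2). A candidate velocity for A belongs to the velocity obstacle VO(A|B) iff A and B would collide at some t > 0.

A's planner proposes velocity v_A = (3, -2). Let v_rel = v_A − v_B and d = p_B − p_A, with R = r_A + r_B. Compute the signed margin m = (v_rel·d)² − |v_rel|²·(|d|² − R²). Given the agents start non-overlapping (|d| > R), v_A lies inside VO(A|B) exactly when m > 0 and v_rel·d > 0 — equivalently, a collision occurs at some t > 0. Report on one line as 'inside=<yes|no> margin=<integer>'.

d = (-24, 14),  |d|² = 772;  R = 7+3 = 10,  c = 772−10² = 672
v_rel = (10, -4),  |v_rel|² = 116;  v_rel·d = (10)·(-24) + (-4)·(14) = -296
116·t² + 592·t + 672 = 0  ⇒  m = (-296)² − 116·672 = 9664
m = 9664 > 0,  v_rel·d = -296 < 0  ⇒  outside

inside=no margin=9664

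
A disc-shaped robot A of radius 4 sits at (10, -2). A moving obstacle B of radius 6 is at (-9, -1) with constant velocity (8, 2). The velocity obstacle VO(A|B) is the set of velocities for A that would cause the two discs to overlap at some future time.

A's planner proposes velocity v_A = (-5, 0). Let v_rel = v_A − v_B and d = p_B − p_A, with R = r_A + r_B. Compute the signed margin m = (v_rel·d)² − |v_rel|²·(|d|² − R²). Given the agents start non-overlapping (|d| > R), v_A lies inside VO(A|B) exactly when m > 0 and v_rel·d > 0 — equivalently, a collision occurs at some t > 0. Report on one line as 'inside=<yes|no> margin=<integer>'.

d = (-19, 1),  |d|² = 362;  R = 4+6 = 10,  c = 362−10² = 262
v_rel = (-13, -2),  |v_rel|² = 173;  v_rel·d = (-13)·(-19) + (-2)·(1) = 245
173·t² − 490·t + 262 = 0  ⇒  m = 245² − 173·262 = 14699
m = 14699 > 0,  v_rel·d = 245 > 0  ⇒  inside

inside=yes margin=14699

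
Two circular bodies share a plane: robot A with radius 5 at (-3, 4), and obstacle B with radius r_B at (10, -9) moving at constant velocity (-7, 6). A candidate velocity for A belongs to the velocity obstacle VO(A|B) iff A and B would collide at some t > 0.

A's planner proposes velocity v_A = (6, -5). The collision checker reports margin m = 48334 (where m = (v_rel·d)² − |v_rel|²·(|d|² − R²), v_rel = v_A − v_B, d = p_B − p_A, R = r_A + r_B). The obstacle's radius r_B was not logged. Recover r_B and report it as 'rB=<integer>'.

m = 48334
d = (13, -13);  v_rel = (13, -11),  |v_rel|² = 290
v_rel×d = (13)·(-13) − (-11)·(13) = -26
since m = R²·290 − (-26)²:  R² = (676 + 48334) / 290 = 169
R = √169 = 13  ⇒  r_B = 13 − 5 = 8

rB=8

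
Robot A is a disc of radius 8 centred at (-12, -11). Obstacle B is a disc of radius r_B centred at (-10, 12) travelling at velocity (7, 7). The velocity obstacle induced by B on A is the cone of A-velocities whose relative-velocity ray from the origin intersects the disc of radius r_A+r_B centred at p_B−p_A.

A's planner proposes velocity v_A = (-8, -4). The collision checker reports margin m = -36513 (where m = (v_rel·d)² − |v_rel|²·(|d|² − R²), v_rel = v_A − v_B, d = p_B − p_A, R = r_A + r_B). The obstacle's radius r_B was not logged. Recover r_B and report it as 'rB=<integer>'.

m = -36513
d = (2, 23);  v_rel = (-15, -11),  |v_rel|² = 346
v_rel×d = (-15)·(23) − (-11)·(2) = -323
since m = R²·346 − (-323)²:  R² = (104329 + -36513) / 346 = 196
R = √196 = 14  ⇒  r_B = 14 − 8 = 6

rB=6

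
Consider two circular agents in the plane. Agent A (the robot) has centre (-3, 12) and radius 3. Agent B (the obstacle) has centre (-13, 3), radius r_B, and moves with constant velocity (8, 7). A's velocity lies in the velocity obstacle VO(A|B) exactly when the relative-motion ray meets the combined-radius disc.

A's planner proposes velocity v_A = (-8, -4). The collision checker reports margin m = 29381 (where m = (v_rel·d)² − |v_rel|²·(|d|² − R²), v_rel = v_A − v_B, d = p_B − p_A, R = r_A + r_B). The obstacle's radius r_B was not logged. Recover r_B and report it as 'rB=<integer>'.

m = 29381
d = (-10, -9);  v_rel = (-16, -11),  |v_rel|² = 377
v_rel×d = (-16)·(-9) − (-11)·(-10) = 34
since m = R²·377 − 34²:  R² = (1156 + 29381) / 377 = 81
R = √81 = 9  ⇒  r_B = 9 − 3 = 6

rB=6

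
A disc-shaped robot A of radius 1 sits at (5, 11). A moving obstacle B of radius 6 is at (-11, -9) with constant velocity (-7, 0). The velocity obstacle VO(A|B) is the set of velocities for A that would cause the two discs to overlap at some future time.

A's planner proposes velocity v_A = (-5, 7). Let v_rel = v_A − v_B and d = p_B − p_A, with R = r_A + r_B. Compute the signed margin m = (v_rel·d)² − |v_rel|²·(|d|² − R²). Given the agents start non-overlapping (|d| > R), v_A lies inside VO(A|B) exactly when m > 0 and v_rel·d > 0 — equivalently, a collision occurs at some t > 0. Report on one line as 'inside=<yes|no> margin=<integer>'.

d = (-16, -20),  |d|² = 656;  R = 1+6 = 7,  c = 656−7² = 607
v_rel = (2, 7),  |v_rel|² = 53;  v_rel·d = (2)·(-16) + (7)·(-20) = -172
53·t² + 344·t + 607 = 0  ⇒  m = (-172)² − 53·607 = -2587
m = -2587 < 0,  v_rel·d = -172 < 0  ⇒  outside

inside=no margin=-2587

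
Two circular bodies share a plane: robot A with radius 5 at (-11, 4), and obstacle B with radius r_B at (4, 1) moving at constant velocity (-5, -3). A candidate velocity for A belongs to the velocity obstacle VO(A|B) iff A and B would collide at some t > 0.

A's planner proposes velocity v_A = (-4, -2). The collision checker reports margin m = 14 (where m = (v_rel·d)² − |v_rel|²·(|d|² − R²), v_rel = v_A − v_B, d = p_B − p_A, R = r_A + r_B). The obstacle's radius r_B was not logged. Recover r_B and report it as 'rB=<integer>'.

m = 14
d = (15, -3);  v_rel = (1, 1),  |v_rel|² = 2
v_rel×d = (1)·(-3) − (1)·(15) = -18
since m = R²·2 − (-18)²:  R² = (324 + 14) / 2 = 169
R = √169 = 13  ⇒  r_B = 13 − 5 = 8

rB=8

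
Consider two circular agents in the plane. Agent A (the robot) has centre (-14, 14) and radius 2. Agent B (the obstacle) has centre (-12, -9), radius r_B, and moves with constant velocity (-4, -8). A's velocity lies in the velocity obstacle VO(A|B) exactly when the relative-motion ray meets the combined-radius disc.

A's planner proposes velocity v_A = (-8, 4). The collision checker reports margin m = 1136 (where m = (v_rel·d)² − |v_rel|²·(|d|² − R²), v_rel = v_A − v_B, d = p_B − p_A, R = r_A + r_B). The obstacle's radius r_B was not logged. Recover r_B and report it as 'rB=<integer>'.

m = 1136
d = (2, -23);  v_rel = (-4, 12),  |v_rel|² = 160
v_rel×d = (-4)·(-23) − (12)·(2) = 68
since m = R²·160 − 68²:  R² = (4624 + 1136) / 160 = 36
R = √36 = 6  ⇒  r_B = 6 − 2 = 4

rB=4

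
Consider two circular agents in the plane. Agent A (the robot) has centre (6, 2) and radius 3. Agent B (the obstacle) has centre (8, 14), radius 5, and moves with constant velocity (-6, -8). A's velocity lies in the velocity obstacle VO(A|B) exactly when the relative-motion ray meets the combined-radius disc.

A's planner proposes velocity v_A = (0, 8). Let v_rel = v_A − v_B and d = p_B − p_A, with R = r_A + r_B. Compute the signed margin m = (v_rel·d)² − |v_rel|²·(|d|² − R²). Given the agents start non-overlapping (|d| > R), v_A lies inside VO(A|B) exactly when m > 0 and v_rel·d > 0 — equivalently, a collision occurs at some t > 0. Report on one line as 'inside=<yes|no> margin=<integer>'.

d = (2, 12),  |d|² = 148;  R = 3+5 = 8,  c = 148−8² = 84
v_rel = (6, 16),  |v_rel|² = 292;  v_rel·d = (6)·(2) + (16)·(12) = 204
292·t² − 408·t + 84 = 0  ⇒  m = 204² − 292·84 = 17088
m = 17088 > 0,  v_rel·d = 204 > 0  ⇒  inside

inside=yes margin=17088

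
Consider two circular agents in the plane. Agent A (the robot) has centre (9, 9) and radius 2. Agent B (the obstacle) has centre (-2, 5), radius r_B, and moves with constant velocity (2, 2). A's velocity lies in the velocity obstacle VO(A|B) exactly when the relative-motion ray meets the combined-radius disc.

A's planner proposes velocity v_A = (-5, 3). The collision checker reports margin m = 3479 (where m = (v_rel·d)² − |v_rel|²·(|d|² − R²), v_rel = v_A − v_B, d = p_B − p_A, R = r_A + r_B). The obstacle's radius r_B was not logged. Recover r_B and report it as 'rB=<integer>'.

m = 3479
d = (-11, -4);  v_rel = (-7, 1),  |v_rel|² = 50
v_rel×d = (-7)·(-4) − (1)·(-11) = 39
since m = R²·50 − 39²:  R² = (1521 + 3479) / 50 = 100
R = √100 = 10  ⇒  r_B = 10 − 2 = 8

rB=8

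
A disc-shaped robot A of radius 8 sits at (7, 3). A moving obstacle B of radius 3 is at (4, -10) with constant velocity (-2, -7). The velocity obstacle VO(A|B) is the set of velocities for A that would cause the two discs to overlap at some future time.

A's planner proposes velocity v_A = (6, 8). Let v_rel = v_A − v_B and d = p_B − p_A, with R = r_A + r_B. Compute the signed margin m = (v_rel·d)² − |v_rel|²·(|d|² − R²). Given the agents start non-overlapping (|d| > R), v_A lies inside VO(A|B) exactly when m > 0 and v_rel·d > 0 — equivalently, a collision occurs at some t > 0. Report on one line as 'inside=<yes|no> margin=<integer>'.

d = (-3, -13),  |d|² = 178;  R = 8+3 = 11,  c = 178−11² = 57
v_rel = (8, 15),  |v_rel|² = 289;  v_rel·d = (8)·(-3) + (15)·(-13) = -219
289·t² + 438·t + 57 = 0  ⇒  m = (-219)² − 289·57 = 31488
m = 31488 > 0,  v_rel·d = -219 < 0  ⇒  outside

inside=no margin=31488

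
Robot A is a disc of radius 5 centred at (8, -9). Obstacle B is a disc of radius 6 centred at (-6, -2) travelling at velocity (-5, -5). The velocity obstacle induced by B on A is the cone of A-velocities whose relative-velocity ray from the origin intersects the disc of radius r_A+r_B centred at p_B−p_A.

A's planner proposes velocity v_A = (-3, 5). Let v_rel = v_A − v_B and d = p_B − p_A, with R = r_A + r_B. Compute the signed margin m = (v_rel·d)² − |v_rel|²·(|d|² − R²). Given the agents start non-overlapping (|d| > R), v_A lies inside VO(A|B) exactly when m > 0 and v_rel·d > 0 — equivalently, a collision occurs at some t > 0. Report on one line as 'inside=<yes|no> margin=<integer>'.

d = (-14, 7),  |d|² = 245;  R = 5+6 = 11,  c = 245−11² = 124
v_rel = (2, 10),  |v_rel|² = 104;  v_rel·d = (2)·(-14) + (10)·(7) = 42
104·t² − 84·t + 124 = 0  ⇒  m = 42² − 104·124 = -11132
m = -11132 < 0,  v_rel·d = 42 > 0  ⇒  outside

inside=no margin=-11132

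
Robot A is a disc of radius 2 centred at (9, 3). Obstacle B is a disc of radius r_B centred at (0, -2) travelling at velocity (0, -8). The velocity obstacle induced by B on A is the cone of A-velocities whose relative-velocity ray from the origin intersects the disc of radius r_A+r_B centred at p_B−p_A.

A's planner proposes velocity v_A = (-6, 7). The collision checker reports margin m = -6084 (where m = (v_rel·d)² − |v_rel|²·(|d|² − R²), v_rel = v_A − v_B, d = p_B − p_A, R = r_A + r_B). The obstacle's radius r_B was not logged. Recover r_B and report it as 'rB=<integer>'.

m = -6084
d = (-9, -5);  v_rel = (-6, 15),  |v_rel|² = 261
v_rel×d = (-6)·(-5) − (15)·(-9) = 165
since m = R²·261 − 165²:  R² = (27225 + -6084) / 261 = 81
R = √81 = 9  ⇒  r_B = 9 − 2 = 7

rB=7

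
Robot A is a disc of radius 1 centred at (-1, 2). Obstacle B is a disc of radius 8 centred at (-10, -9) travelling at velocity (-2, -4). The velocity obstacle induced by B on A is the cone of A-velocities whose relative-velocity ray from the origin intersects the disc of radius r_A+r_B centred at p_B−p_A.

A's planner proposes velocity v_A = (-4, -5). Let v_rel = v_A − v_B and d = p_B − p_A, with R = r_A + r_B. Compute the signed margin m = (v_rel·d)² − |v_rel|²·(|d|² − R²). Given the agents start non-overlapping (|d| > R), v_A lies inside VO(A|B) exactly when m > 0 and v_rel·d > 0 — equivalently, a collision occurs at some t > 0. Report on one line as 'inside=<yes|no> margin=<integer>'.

d = (-9, -11),  |d|² = 202;  R = 1+8 = 9,  c = 202−9² = 121
v_rel = (-2, -1),  |v_rel|² = 5;  v_rel·d = (-2)·(-9) + (-1)·(-11) = 29
5·t² − 58·t + 121 = 0  ⇒  m = 29² − 5·121 = 236
m = 236 > 0,  v_rel·d = 29 > 0  ⇒  inside

inside=yes margin=236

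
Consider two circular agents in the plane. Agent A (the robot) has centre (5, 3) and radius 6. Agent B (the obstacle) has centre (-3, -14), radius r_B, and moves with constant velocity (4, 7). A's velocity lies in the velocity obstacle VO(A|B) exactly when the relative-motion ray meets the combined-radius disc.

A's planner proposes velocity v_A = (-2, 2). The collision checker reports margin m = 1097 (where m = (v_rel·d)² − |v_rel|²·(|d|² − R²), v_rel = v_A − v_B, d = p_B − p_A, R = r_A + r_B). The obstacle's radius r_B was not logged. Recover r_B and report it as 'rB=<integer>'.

m = 1097
d = (-8, -17);  v_rel = (-6, -5),  |v_rel|² = 61
v_rel×d = (-6)·(-17) − (-5)·(-8) = 62
since m = R²·61 − 62²:  R² = (3844 + 1097) / 61 = 81
R = √81 = 9  ⇒  r_B = 9 − 6 = 3

rB=3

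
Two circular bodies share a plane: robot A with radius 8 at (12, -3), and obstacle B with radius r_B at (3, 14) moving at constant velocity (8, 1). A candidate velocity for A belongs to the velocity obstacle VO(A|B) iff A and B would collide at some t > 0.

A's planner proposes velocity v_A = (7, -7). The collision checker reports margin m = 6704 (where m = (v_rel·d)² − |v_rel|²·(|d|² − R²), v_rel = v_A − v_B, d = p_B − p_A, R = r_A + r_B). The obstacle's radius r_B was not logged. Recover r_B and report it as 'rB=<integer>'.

m = 6704
d = (-9, 17);  v_rel = (-1, -8),  |v_rel|² = 65
v_rel×d = (-1)·(17) − (-8)·(-9) = -89
since m = R²·65 − (-89)²:  R² = (7921 + 6704) / 65 = 225
R = √225 = 15  ⇒  r_B = 15 − 8 = 7

rB=7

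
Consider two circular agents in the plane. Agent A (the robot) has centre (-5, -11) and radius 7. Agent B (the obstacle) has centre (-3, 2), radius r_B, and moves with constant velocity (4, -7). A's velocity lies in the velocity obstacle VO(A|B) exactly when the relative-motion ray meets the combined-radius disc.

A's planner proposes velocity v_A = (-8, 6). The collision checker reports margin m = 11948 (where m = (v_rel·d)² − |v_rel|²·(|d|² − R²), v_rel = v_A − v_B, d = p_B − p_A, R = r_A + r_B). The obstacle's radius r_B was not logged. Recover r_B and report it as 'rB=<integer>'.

m = 11948
d = (2, 13);  v_rel = (-12, 13),  |v_rel|² = 313
v_rel×d = (-12)·(13) − (13)·(2) = -182
since m = R²·313 − (-182)²:  R² = (33124 + 11948) / 313 = 144
R = √144 = 12  ⇒  r_B = 12 − 7 = 5

rB=5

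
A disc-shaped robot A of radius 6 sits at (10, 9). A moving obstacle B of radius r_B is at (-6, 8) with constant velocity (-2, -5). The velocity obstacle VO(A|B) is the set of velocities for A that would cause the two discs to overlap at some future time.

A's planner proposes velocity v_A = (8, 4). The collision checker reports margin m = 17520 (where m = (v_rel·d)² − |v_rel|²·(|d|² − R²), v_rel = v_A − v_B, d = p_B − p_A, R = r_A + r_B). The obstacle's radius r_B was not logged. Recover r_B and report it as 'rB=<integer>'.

m = 17520
d = (-16, -1);  v_rel = (10, 9),  |v_rel|² = 181
v_rel×d = (10)·(-1) − (9)·(-16) = 134
since m = R²·181 − 134²:  R² = (17956 + 17520) / 181 = 196
R = √196 = 14  ⇒  r_B = 14 − 6 = 8

rB=8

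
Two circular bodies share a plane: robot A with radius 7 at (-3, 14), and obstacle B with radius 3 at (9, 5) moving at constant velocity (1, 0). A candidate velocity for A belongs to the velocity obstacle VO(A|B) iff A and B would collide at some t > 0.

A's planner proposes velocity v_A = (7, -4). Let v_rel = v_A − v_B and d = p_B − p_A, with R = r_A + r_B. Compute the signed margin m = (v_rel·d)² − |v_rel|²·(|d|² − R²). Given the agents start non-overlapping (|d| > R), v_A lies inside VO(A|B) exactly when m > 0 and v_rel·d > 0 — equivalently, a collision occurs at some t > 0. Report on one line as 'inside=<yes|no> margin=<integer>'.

d = (12, -9),  |d|² = 225;  R = 7+3 = 10,  c = 225−10² = 125
v_rel = (6, -4),  |v_rel|² = 52;  v_rel·d = (6)·(12) + (-4)·(-9) = 108
52·t² − 216·t + 125 = 0  ⇒  m = 108² − 52·125 = 5164
m = 5164 > 0,  v_rel·d = 108 > 0  ⇒  inside

inside=yes margin=5164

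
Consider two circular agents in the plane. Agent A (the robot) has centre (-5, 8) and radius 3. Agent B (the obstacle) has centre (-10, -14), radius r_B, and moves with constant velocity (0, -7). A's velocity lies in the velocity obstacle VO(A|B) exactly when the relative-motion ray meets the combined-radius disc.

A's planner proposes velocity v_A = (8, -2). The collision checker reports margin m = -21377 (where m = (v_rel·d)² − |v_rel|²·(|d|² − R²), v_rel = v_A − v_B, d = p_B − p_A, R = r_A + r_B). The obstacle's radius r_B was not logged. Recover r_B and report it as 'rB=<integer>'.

m = -21377
d = (-5, -22);  v_rel = (8, 5),  |v_rel|² = 89
v_rel×d = (8)·(-22) − (5)·(-5) = -151
since m = R²·89 − (-151)²:  R² = (22801 + -21377) / 89 = 16
R = √16 = 4  ⇒  r_B = 4 − 3 = 1

rB=1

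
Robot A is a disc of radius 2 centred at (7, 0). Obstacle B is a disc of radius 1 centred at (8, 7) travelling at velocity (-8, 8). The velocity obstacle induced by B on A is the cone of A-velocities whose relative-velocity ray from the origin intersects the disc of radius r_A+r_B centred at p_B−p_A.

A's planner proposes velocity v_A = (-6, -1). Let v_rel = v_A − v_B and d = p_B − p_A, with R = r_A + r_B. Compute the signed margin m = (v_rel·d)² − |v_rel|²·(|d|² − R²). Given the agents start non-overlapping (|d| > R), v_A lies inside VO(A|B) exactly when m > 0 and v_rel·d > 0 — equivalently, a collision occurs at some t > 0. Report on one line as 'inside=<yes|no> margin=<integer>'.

d = (1, 7),  |d|² = 50;  R = 2+1 = 3,  c = 50−3² = 41
v_rel = (2, -9),  |v_rel|² = 85;  v_rel·d = (2)·(1) + (-9)·(7) = -61
85·t² + 122·t + 41 = 0  ⇒  m = (-61)² − 85·41 = 236
m = 236 > 0,  v_rel·d = -61 < 0  ⇒  outside

inside=no margin=236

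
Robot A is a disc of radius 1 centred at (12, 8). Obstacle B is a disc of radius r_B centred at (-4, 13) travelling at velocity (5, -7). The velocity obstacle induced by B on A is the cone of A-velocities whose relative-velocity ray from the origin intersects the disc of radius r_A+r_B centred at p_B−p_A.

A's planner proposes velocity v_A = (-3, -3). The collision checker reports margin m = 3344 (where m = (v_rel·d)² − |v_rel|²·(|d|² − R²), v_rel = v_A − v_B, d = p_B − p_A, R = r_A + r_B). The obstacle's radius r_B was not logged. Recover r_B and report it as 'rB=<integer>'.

m = 3344
d = (-16, 5);  v_rel = (-8, 4),  |v_rel|² = 80
v_rel×d = (-8)·(5) − (4)·(-16) = 24
since m = R²·80 − 24²:  R² = (576 + 3344) / 80 = 49
R = √49 = 7  ⇒  r_B = 7 − 1 = 6

rB=6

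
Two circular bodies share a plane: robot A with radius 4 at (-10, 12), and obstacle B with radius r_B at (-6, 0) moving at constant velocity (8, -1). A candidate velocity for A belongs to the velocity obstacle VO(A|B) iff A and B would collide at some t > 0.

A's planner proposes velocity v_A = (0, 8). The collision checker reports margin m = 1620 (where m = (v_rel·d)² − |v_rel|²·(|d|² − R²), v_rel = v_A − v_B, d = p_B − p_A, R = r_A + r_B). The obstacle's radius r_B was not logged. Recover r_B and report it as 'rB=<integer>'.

m = 1620
d = (4, -12);  v_rel = (-8, 9),  |v_rel|² = 145
v_rel×d = (-8)·(-12) − (9)·(4) = 60
since m = R²·145 − 60²:  R² = (3600 + 1620) / 145 = 36
R = √36 = 6  ⇒  r_B = 6 − 4 = 2

rB=2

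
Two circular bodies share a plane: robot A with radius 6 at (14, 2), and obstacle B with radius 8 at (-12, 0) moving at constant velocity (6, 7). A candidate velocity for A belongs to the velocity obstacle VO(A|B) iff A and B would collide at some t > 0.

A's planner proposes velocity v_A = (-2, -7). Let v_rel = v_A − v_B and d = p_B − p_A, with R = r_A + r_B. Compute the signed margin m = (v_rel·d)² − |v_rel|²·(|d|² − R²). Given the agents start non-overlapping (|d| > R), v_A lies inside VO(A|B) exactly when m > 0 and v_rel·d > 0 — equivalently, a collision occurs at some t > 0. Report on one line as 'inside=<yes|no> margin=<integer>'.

d = (-26, -2),  |d|² = 680;  R = 6+8 = 14,  c = 680−14² = 484
v_rel = (-8, -14),  |v_rel|² = 260;  v_rel·d = (-8)·(-26) + (-14)·(-2) = 236
260·t² − 472·t + 484 = 0  ⇒  m = 236² − 260·484 = -70144
m = -70144 < 0,  v_rel·d = 236 > 0  ⇒  outside

inside=no margin=-70144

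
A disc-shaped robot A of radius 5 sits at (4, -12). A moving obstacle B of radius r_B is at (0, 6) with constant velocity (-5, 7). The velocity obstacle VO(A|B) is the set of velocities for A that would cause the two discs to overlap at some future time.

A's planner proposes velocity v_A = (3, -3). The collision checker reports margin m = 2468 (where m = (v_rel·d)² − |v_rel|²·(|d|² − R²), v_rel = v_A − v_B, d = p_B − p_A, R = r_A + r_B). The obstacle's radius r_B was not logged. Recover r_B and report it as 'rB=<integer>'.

m = 2468
d = (-4, 18);  v_rel = (8, -10),  |v_rel|² = 164
v_rel×d = (8)·(18) − (-10)·(-4) = 104
since m = R²·164 − 104²:  R² = (10816 + 2468) / 164 = 81
R = √81 = 9  ⇒  r_B = 9 − 5 = 4

rB=4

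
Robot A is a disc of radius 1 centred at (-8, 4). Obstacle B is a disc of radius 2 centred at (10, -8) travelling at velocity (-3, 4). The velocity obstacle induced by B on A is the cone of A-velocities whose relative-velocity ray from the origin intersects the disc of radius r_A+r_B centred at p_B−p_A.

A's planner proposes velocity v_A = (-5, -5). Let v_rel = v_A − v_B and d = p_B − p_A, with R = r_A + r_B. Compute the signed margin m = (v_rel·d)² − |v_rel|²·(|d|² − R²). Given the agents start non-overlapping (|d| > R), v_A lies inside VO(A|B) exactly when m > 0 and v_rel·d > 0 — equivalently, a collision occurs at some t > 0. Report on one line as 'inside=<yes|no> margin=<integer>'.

d = (18, -12),  |d|² = 468;  R = 1+2 = 3,  c = 468−3² = 459
v_rel = (-2, -9),  |v_rel|² = 85;  v_rel·d = (-2)·(18) + (-9)·(-12) = 72
85·t² − 144·t + 459 = 0  ⇒  m = 72² − 85·459 = -33831
m = -33831 < 0,  v_rel·d = 72 > 0  ⇒  outside

inside=no margin=-33831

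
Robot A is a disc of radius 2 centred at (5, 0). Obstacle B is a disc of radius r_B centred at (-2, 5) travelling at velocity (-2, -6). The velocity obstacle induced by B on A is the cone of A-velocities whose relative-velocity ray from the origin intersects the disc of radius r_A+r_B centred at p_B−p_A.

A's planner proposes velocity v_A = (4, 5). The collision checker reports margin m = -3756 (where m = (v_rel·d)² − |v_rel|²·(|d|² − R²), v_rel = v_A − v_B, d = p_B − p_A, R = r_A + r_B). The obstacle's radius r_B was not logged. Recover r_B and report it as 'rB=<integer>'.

m = -3756
d = (-7, 5);  v_rel = (6, 11),  |v_rel|² = 157
v_rel×d = (6)·(5) − (11)·(-7) = 107
since m = R²·157 − 107²:  R² = (11449 + -3756) / 157 = 49
R = √49 = 7  ⇒  r_B = 7 − 2 = 5

rB=5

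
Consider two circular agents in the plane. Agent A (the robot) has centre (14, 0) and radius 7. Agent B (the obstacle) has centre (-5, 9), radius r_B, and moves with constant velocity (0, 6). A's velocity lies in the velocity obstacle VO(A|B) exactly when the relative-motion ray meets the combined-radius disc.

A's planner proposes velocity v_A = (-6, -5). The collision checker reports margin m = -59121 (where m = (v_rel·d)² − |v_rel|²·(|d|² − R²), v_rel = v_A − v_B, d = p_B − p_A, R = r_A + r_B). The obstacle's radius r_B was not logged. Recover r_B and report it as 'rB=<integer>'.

m = -59121
d = (-19, 9);  v_rel = (-6, -11),  |v_rel|² = 157
v_rel×d = (-6)·(9) − (-11)·(-19) = -263
since m = R²·157 − (-263)²:  R² = (69169 + -59121) / 157 = 64
R = √64 = 8  ⇒  r_B = 8 − 7 = 1

rB=1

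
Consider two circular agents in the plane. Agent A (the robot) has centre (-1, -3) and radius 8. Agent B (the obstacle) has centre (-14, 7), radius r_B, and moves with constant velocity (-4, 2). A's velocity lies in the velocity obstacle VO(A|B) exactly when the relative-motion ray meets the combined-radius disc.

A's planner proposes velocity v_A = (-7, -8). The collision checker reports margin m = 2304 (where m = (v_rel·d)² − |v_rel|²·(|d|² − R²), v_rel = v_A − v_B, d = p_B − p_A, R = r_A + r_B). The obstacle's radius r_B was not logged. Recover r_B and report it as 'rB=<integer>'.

m = 2304
d = (-13, 10);  v_rel = (-3, -10),  |v_rel|² = 109
v_rel×d = (-3)·(10) − (-10)·(-13) = -160
since m = R²·109 − (-160)²:  R² = (25600 + 2304) / 109 = 256
R = √256 = 16  ⇒  r_B = 16 − 8 = 8

rB=8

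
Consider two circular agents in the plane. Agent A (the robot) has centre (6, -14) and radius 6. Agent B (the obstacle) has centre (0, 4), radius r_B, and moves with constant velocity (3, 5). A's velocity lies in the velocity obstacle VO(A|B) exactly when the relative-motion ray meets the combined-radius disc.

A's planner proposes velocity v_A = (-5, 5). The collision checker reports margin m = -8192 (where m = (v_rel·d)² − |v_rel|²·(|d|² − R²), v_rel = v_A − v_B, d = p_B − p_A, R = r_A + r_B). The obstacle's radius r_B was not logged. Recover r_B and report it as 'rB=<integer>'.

m = -8192
d = (-6, 18);  v_rel = (-8, 0),  |v_rel|² = 64
v_rel×d = (-8)·(18) − (0)·(-6) = -144
since m = R²·64 − (-144)²:  R² = (20736 + -8192) / 64 = 196
R = √196 = 14  ⇒  r_B = 14 − 6 = 8

rB=8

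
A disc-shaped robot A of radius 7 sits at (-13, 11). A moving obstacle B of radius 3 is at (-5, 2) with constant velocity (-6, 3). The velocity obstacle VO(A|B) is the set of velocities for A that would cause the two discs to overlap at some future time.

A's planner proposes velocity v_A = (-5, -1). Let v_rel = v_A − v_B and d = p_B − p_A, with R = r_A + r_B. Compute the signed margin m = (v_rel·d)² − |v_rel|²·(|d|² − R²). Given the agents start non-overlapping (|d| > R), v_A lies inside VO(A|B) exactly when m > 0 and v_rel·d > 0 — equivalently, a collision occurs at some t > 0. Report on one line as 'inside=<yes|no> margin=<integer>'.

d = (8, -9),  |d|² = 145;  R = 7+3 = 10,  c = 145−10² = 45
v_rel = (1, -4),  |v_rel|² = 17;  v_rel·d = (1)·(8) + (-4)·(-9) = 44
17·t² − 88·t + 45 = 0  ⇒  m = 44² − 17·45 = 1171
m = 1171 > 0,  v_rel·d = 44 > 0  ⇒  inside

inside=yes margin=1171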